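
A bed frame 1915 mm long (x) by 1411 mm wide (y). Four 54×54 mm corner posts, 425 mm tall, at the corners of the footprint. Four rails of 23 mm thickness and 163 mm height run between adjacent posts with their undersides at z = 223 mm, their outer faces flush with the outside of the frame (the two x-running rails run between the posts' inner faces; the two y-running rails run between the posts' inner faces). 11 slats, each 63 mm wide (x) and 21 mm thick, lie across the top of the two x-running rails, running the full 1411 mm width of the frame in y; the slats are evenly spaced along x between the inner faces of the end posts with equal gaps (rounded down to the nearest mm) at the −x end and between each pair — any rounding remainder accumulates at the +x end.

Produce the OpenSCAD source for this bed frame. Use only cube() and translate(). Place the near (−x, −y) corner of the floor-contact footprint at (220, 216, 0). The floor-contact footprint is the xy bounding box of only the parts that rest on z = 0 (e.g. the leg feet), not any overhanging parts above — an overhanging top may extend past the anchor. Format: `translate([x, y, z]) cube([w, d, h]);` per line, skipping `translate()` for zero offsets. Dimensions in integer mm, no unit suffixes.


translate([220, 216, 0]) cube([54, 54, 425]);
translate([220, 1573, 0]) cube([54, 54, 425]);
translate([2081, 216, 0]) cube([54, 54, 425]);
translate([2081, 1573, 0]) cube([54, 54, 425]);
translate([274, 216, 223]) cube([1807, 23, 163]);
translate([274, 1604, 223]) cube([1807, 23, 163]);
translate([220, 270, 223]) cube([23, 1303, 163]);
translate([2112, 270, 223]) cube([23, 1303, 163]);
translate([366, 216, 386]) cube([63, 1411, 21]);
translate([521, 216, 386]) cube([63, 1411, 21]);
translate([676, 216, 386]) cube([63, 1411, 21]);
translate([831, 216, 386]) cube([63, 1411, 21]);
translate([986, 216, 386]) cube([63, 1411, 21]);
translate([1141, 216, 386]) cube([63, 1411, 21]);
translate([1296, 216, 386]) cube([63, 1411, 21]);
translate([1451, 216, 386]) cube([63, 1411, 21]);
translate([1606, 216, 386]) cube([63, 1411, 21]);
translate([1761, 216, 386]) cube([63, 1411, 21]);
translate([1916, 216, 386]) cube([63, 1411, 21]);


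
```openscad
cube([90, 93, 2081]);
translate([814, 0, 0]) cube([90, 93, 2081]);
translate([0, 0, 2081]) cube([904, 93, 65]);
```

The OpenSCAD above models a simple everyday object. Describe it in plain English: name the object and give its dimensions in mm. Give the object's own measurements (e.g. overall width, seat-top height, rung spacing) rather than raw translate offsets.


A door frame. The clear opening is 724 mm wide and 2081 mm high. Two 90 mm wide jambs, 93 mm deep, stand either side of the opening from the floor to the top of the opening. A 65 mm thick head sits across the top of both jambs, spanning the full outside width of the frame.


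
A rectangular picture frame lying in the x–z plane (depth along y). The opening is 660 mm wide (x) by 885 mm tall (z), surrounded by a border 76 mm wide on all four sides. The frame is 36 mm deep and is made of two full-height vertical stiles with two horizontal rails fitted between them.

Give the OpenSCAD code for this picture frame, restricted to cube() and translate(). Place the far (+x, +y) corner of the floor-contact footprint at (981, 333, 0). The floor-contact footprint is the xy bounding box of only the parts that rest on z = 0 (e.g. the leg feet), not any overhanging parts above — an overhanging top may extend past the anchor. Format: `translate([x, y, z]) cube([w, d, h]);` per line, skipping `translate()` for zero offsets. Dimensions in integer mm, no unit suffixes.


translate([169, 297, 0]) cube([76, 36, 1037]);
translate([905, 297, 0]) cube([76, 36, 1037]);
translate([245, 297, 0]) cube([660, 36, 76]);
translate([245, 297, 961]) cube([660, 36, 76]);


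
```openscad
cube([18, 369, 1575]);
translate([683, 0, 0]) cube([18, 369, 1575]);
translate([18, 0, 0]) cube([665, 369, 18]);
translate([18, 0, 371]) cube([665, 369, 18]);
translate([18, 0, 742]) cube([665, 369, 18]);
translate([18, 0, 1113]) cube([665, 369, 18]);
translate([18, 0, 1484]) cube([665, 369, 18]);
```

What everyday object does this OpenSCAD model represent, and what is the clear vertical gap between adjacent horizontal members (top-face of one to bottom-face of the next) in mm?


A bookshelf. The clear shelf gap is 353 mm.

Two tall side panels with 5 horizontal boards between them — a bookshelf. The first two shelf undersides are at z = 0 and z = 371; with shelf thickness 18, the clear gap is 371 − 0 − 18 = 353 mm.


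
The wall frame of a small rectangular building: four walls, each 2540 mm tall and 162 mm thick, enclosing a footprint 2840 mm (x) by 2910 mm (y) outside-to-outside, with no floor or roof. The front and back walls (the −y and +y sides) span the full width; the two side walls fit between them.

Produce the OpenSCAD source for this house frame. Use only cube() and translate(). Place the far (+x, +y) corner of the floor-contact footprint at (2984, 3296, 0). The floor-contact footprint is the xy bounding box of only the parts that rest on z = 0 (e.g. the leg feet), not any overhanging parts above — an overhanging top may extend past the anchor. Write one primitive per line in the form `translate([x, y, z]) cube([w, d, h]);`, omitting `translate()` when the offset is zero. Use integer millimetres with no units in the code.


translate([144, 386, 0]) cube([2840, 162, 2540]);
translate([144, 3134, 0]) cube([2840, 162, 2540]);
translate([144, 548, 0]) cube([162, 2586, 2540]);
translate([2822, 548, 0]) cube([162, 2586, 2540]);


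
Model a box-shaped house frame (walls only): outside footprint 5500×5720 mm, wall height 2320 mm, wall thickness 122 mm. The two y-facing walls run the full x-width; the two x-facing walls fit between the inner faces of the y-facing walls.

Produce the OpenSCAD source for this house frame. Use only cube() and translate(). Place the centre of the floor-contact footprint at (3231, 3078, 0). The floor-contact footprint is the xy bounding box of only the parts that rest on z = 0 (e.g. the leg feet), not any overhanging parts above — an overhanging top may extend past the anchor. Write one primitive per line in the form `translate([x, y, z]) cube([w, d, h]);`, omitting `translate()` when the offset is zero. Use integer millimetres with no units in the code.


translate([481, 218, 0]) cube([5500, 122, 2320]);
translate([481, 5816, 0]) cube([5500, 122, 2320]);
translate([481, 340, 0]) cube([122, 5476, 2320]);
translate([5859, 340, 0]) cube([122, 5476, 2320]);


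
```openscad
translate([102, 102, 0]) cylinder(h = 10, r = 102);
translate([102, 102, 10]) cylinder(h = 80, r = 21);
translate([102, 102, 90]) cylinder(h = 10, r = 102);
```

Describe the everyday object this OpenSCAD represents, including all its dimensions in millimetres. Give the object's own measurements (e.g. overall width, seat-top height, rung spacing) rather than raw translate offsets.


A spool: two coaxial disc flanges of radius 102 mm and thickness 10 mm, joined by a core cylinder of radius 21 mm and height 80 mm. The lower flange rests on z = 0 and the three cylinders share a vertical axis.


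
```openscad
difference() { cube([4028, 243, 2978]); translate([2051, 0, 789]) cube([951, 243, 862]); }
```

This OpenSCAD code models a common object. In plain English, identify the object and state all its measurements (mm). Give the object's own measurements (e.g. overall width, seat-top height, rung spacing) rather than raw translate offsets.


A wall 4028 mm long (x), 243 mm thick (y), 2978 mm tall, with a rectangular window opening cut through it. The opening is 951 mm wide and 862 mm tall; its sill is at z = 789 mm and its near (−x) edge is 2051 mm from the wall's −x end. The opening passes through the full wall thickness.


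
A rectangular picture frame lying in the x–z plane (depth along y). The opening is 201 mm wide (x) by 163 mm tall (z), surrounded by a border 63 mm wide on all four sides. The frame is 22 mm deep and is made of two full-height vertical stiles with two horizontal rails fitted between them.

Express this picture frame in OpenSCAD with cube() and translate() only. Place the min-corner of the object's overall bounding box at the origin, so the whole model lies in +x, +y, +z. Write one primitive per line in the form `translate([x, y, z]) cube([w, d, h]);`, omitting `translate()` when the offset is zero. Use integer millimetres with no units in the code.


cube([63, 22, 289]);
translate([264, 0, 0]) cube([63, 22, 289]);
translate([63, 0, 0]) cube([201, 22, 63]);
translate([63, 0, 226]) cube([201, 22, 63]);


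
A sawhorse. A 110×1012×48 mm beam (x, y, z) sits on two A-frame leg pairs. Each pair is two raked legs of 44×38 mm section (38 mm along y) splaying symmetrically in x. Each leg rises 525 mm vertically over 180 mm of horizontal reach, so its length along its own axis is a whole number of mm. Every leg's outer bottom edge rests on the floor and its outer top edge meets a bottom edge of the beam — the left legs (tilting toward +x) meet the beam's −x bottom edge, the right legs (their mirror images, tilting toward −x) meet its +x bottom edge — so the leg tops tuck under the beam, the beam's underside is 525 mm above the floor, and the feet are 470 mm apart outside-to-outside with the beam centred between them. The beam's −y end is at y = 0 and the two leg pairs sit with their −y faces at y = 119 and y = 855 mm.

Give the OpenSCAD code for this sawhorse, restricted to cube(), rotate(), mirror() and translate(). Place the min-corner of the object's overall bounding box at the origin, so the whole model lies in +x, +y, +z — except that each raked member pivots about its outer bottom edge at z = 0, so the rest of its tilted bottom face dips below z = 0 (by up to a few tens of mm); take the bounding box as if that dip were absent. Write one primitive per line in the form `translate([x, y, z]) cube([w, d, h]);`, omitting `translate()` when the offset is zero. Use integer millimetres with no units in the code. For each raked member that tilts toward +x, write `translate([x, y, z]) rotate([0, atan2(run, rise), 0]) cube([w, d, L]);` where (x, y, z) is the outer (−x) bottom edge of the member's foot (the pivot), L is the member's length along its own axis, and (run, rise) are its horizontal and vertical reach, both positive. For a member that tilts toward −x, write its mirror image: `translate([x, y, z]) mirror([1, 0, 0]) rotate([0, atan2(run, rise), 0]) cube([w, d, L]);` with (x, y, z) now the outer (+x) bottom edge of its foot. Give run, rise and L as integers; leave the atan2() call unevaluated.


translate([180, 0, 525]) cube([110, 1012, 48]);
translate([0, 119, 0]) rotate([0, atan2(180, 525), 0]) cube([44, 38, 555]);
translate([470, 119, 0]) mirror([1, 0, 0]) rotate([0, atan2(180, 525), 0]) cube([44, 38, 555]);
translate([0, 855, 0]) rotate([0, atan2(180, 525), 0]) cube([44, 38, 555]);
translate([470, 855, 0]) mirror([1, 0, 0]) rotate([0, atan2(180, 525), 0]) cube([44, 38, 555]);


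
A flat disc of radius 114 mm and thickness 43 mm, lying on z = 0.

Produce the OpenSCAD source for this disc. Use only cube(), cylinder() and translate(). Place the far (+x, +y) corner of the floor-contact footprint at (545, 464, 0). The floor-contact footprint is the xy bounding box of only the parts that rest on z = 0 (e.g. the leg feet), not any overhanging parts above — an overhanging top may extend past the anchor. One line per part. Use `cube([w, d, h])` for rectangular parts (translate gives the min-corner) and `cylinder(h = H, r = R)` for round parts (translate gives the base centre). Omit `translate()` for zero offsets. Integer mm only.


translate([431, 350, 0]) cylinder(h = 43, r = 114);


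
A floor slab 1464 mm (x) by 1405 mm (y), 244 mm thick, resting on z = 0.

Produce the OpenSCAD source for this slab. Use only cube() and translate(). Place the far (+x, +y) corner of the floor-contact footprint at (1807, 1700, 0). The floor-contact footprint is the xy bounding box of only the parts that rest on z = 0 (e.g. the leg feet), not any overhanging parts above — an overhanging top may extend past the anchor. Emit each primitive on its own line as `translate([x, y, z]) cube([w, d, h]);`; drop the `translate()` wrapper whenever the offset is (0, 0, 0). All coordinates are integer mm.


translate([343, 295, 0]) cube([1464, 1405, 244]);


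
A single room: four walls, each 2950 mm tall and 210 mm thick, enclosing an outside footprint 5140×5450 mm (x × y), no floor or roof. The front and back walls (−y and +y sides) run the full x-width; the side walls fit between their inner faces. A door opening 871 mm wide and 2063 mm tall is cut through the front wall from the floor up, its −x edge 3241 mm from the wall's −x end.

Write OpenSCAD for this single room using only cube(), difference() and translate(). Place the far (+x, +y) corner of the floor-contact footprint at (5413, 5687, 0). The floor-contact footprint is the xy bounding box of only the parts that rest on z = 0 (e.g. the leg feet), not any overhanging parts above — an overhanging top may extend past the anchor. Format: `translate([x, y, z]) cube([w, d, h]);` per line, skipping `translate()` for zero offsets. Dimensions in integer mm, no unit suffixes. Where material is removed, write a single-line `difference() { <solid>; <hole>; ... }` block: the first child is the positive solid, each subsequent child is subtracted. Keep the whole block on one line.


difference() { translate([273, 237, 0]) cube([5140, 210, 2950]); translate([3514, 237, 0]) cube([871, 210, 2063]); }
translate([273, 5477, 0]) cube([5140, 210, 2950]);
translate([273, 447, 0]) cube([210, 5030, 2950]);
translate([5203, 447, 0]) cube([210, 5030, 2950]);


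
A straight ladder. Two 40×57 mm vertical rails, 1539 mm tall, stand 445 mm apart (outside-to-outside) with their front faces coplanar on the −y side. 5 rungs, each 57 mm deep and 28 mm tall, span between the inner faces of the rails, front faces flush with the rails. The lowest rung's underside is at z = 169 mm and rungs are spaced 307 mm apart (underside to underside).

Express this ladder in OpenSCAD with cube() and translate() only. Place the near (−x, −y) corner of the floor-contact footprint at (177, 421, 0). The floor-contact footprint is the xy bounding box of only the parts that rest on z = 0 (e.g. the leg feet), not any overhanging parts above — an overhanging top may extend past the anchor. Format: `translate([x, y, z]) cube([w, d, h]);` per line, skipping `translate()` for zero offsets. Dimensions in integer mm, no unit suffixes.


translate([177, 421, 0]) cube([40, 57, 1539]);
translate([582, 421, 0]) cube([40, 57, 1539]);
translate([217, 421, 169]) cube([365, 57, 28]);
translate([217, 421, 476]) cube([365, 57, 28]);
translate([217, 421, 783]) cube([365, 57, 28]);
translate([217, 421, 1090]) cube([365, 57, 28]);
translate([217, 421, 1397]) cube([365, 57, 28]);


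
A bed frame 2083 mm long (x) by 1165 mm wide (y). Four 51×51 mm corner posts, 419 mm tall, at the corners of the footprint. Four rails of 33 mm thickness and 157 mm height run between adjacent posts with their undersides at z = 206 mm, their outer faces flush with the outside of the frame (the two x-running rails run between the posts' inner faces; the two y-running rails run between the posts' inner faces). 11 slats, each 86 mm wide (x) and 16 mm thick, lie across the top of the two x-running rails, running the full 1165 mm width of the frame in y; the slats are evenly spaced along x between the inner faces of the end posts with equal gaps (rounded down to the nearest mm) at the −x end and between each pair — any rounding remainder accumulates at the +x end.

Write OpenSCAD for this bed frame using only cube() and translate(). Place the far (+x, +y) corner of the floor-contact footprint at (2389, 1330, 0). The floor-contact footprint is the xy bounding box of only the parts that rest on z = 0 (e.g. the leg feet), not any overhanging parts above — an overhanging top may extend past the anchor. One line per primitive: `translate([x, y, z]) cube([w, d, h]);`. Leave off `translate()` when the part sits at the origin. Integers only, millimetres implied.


// slat z = rail_z + rail_h = 206 + 157 = 363
// slat gap = ⌊(1981 − 11·86) / 12⌋ = 86
translate([306, 165, 0]) cube([51, 51, 419]);
translate([306, 1279, 0]) cube([51, 51, 419]);
translate([2338, 165, 0]) cube([51, 51, 419]);
translate([2338, 1279, 0]) cube([51, 51, 419]);
translate([357, 165, 206]) cube([1981, 33, 157]);
translate([357, 1297, 206]) cube([1981, 33, 157]);
translate([306, 216, 206]) cube([33, 1063, 157]);
translate([2356, 216, 206]) cube([33, 1063, 157]);
translate([443, 165, 363]) cube([86, 1165, 16]);
translate([615, 165, 363]) cube([86, 1165, 16]);
translate([787, 165, 363]) cube([86, 1165, 16]);
translate([959, 165, 363]) cube([86, 1165, 16]);
translate([1131, 165, 363]) cube([86, 1165, 16]);
translate([1303, 165, 363]) cube([86, 1165, 16]);
translate([1475, 165, 363]) cube([86, 1165, 16]);
translate([1647, 165, 363]) cube([86, 1165, 16]);
translate([1819, 165, 363]) cube([86, 1165, 16]);
translate([1991, 165, 363]) cube([86, 1165, 16]);
translate([2163, 165, 363]) cube([86, 1165, 16]);


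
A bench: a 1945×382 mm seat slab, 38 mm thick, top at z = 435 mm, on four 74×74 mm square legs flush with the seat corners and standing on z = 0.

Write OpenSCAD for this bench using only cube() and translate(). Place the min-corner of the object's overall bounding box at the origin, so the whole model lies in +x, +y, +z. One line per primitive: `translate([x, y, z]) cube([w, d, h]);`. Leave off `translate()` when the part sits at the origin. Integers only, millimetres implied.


translate([0, 0, 397]) cube([1945, 382, 38]);
cube([74, 74, 397]);
translate([0, 308, 0]) cube([74, 74, 397]);
translate([1871, 0, 0]) cube([74, 74, 397]);
translate([1871, 308, 0]) cube([74, 74, 397]);


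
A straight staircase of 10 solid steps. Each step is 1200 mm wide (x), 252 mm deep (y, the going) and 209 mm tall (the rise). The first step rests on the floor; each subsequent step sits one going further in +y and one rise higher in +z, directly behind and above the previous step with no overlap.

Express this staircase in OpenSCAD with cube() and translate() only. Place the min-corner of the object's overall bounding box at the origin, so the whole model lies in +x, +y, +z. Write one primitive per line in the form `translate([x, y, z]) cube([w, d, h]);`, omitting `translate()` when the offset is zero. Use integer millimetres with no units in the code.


cube([1200, 252, 209]);
translate([0, 252, 209]) cube([1200, 252, 209]);
translate([0, 504, 418]) cube([1200, 252, 209]);
translate([0, 756, 627]) cube([1200, 252, 209]);
translate([0, 1008, 836]) cube([1200, 252, 209]);
translate([0, 1260, 1045]) cube([1200, 252, 209]);
translate([0, 1512, 1254]) cube([1200, 252, 209]);
translate([0, 1764, 1463]) cube([1200, 252, 209]);
translate([0, 2016, 1672]) cube([1200, 252, 209]);
translate([0, 2268, 1881]) cube([1200, 252, 209]);


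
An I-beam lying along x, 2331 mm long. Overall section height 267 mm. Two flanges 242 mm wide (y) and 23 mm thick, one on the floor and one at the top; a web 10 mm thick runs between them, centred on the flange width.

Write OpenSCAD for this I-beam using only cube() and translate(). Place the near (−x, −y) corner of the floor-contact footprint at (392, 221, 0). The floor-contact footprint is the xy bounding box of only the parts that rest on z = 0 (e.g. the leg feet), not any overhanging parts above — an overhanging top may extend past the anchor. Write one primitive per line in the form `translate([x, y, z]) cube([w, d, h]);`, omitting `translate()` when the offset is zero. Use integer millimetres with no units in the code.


translate([392, 221, 0]) cube([2331, 242, 23]);
translate([392, 337, 23]) cube([2331, 10, 221]);
translate([392, 221, 244]) cube([2331, 242, 23]);


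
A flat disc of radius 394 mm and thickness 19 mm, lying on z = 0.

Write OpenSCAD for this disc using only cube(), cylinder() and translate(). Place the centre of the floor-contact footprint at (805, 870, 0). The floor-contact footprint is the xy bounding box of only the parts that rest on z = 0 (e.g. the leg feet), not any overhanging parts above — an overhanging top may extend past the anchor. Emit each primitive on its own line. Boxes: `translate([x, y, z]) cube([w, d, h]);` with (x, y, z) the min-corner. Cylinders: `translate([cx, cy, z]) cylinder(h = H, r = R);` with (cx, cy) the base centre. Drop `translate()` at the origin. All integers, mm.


translate([805, 870, 0]) cylinder(h = 19, r = 394);


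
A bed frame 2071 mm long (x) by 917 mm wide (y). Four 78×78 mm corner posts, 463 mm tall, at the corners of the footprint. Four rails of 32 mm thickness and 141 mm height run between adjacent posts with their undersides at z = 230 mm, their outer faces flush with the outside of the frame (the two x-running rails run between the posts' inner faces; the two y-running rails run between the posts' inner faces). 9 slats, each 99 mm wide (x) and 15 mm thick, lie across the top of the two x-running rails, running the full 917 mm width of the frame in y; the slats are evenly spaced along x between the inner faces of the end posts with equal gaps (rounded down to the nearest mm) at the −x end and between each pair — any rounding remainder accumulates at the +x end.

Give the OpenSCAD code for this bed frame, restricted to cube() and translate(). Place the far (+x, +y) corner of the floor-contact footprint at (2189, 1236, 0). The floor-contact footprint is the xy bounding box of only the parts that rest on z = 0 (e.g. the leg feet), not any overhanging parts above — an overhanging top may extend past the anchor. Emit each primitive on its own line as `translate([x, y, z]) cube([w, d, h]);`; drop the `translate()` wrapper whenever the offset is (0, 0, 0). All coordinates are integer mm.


translate([118, 319, 0]) cube([78, 78, 463]);
translate([118, 1158, 0]) cube([78, 78, 463]);
translate([2111, 319, 0]) cube([78, 78, 463]);
translate([2111, 1158, 0]) cube([78, 78, 463]);
translate([196, 319, 230]) cube([1915, 32, 141]);
translate([196, 1204, 230]) cube([1915, 32, 141]);
translate([118, 397, 230]) cube([32, 761, 141]);
translate([2157, 397, 230]) cube([32, 761, 141]);
translate([298, 319, 371]) cube([99, 917, 15]);
translate([499, 319, 371]) cube([99, 917, 15]);
translate([700, 319, 371]) cube([99, 917, 15]);
translate([901, 319, 371]) cube([99, 917, 15]);
translate([1102, 319, 371]) cube([99, 917, 15]);
translate([1303, 319, 371]) cube([99, 917, 15]);
translate([1504, 319, 371]) cube([99, 917, 15]);
translate([1705, 319, 371]) cube([99, 917, 15]);
translate([1906, 319, 371]) cube([99, 917, 15]);


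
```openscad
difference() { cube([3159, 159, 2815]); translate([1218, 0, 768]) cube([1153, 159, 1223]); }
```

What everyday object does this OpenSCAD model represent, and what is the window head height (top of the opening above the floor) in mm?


A wall with a window opening. The window head height is 1991 mm.

A wall with a rectangular opening subtracted — a window. Sill at z = 768, opening 1223 mm tall, so the head is at 768 + 1223 = 1991 mm.


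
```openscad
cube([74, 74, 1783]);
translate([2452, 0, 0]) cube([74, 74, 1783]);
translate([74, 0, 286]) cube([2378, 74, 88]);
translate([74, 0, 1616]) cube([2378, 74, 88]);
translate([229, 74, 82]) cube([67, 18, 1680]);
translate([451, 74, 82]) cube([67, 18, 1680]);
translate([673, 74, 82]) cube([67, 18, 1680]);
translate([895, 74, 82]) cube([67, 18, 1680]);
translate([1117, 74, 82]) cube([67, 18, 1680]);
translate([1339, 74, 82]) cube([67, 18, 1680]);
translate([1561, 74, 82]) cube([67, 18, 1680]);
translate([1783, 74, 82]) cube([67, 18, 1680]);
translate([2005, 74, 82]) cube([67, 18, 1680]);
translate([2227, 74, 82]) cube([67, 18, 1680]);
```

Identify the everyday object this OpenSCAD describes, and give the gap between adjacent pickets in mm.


A fence section. The picket gap is 155 mm.

Two posts, two rails, 10 pickets — a fence section. Span 2378 mm holds 10 pickets of 67 mm with 11 equal gaps: ⌊(2378 − 10·67) / 11⌋ = 155 mm.


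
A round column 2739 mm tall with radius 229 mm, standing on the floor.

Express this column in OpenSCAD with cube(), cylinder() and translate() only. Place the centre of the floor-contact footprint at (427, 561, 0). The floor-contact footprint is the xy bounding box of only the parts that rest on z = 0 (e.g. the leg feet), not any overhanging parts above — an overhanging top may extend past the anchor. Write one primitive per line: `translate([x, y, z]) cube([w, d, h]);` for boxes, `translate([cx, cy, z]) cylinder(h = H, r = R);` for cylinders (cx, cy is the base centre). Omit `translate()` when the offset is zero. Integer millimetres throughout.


translate([427, 561, 0]) cylinder(h = 2739, r = 229);


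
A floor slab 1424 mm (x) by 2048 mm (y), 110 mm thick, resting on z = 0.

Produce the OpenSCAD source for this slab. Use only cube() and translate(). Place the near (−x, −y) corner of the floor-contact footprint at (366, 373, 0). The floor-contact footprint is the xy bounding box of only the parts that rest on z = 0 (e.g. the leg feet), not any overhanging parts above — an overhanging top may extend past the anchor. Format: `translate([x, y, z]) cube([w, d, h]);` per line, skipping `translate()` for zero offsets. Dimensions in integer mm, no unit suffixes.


translate([366, 373, 0]) cube([1424, 2048, 110]);


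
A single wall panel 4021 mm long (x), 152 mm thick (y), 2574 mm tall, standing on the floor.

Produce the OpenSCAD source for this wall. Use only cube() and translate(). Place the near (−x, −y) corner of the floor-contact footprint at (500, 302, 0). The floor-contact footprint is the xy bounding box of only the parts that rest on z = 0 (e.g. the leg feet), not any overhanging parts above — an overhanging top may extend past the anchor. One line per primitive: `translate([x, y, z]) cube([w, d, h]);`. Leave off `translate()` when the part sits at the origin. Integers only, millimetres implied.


translate([500, 302, 0]) cube([4021, 152, 2574]);


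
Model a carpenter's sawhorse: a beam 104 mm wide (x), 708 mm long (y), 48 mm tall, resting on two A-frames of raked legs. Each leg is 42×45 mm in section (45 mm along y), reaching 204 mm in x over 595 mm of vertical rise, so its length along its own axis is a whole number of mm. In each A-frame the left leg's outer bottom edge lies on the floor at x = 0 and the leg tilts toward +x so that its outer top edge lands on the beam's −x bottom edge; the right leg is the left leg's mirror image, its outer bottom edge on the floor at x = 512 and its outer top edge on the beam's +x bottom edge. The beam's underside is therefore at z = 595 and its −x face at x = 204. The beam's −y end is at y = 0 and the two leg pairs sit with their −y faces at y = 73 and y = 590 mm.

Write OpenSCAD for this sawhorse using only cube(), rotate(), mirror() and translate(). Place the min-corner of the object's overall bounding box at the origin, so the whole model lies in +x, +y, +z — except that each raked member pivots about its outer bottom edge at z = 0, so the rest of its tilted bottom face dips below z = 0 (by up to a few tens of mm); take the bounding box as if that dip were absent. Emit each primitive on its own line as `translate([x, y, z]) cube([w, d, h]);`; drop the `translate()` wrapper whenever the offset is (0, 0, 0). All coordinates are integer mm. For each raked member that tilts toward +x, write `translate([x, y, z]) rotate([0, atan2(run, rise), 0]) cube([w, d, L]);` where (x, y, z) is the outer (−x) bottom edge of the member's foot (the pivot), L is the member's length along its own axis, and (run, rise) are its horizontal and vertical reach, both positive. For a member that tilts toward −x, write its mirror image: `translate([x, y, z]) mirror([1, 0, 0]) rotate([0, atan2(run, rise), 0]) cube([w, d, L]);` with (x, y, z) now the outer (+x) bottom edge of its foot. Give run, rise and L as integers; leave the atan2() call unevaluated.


translate([204, 0, 595]) cube([104, 708, 48]);
translate([0, 73, 0]) rotate([0, atan2(204, 595), 0]) cube([42, 45, 629]);
translate([512, 73, 0]) mirror([1, 0, 0]) rotate([0, atan2(204, 595), 0]) cube([42, 45, 629]);
translate([0, 590, 0]) rotate([0, atan2(204, 595), 0]) cube([42, 45, 629]);
translate([512, 590, 0]) mirror([1, 0, 0]) rotate([0, atan2(204, 595), 0]) cube([42, 45, 629]);


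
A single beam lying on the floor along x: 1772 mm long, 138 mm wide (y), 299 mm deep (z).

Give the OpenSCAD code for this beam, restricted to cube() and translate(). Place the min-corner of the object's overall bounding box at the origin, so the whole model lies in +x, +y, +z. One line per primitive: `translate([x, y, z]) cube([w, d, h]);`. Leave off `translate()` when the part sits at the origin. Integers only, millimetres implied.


cube([1772, 138, 299]);


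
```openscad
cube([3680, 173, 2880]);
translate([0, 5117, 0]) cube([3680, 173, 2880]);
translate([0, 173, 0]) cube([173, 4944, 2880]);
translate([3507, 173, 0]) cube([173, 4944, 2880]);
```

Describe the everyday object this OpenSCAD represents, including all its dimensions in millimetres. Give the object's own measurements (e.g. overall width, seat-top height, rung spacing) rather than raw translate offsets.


The wall frame of a small rectangular building: four walls, each 2880 mm tall and 173 mm thick, enclosing a footprint 3680 mm (x) by 5290 mm (y) outside-to-outside, with no floor or roof. The front and back walls (the −y and +y sides) span the full width; the two side walls fit between them.


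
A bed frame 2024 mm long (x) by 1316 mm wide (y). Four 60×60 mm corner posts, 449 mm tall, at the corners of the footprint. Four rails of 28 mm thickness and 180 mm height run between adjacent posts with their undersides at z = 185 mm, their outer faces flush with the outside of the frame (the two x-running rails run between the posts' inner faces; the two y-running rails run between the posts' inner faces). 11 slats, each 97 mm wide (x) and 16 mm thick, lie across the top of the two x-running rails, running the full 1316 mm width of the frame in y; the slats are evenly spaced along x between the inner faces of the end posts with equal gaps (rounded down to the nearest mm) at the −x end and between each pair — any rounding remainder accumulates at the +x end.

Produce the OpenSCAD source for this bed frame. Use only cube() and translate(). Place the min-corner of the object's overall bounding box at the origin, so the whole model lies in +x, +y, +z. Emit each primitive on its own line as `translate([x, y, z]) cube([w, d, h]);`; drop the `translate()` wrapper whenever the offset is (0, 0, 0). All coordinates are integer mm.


// slat z = rail_z + rail_h = 185 + 180 = 365
// slat gap = ⌊(1904 − 11·97) / 12⌋ = 69
cube([60, 60, 449]);
translate([0, 1256, 0]) cube([60, 60, 449]);
translate([1964, 0, 0]) cube([60, 60, 449]);
translate([1964, 1256, 0]) cube([60, 60, 449]);
translate([60, 0, 185]) cube([1904, 28, 180]);
translate([60, 1288, 185]) cube([1904, 28, 180]);
translate([0, 60, 185]) cube([28, 1196, 180]);
translate([1996, 60, 185]) cube([28, 1196, 180]);
translate([129, 0, 365]) cube([97, 1316, 16]);
translate([295, 0, 365]) cube([97, 1316, 16]);
translate([461, 0, 365]) cube([97, 1316, 16]);
translate([627, 0, 365]) cube([97, 1316, 16]);
translate([793, 0, 365]) cube([97, 1316, 16]);
translate([959, 0, 365]) cube([97, 1316, 16]);
translate([1125, 0, 365]) cube([97, 1316, 16]);
translate([1291, 0, 365]) cube([97, 1316, 16]);
translate([1457, 0, 365]) cube([97, 1316, 16]);
translate([1623, 0, 365]) cube([97, 1316, 16]);
translate([1789, 0, 365]) cube([97, 1316, 16]);


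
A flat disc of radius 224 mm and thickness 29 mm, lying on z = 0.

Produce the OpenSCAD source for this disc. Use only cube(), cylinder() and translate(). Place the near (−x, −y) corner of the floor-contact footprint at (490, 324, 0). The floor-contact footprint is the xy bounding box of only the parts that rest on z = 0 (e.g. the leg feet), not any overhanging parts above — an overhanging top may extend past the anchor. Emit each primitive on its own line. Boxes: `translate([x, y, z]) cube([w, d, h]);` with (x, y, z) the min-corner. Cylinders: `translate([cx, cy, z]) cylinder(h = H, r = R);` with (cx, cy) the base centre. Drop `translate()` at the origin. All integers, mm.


translate([714, 548, 0]) cylinder(h = 29, r = 224);


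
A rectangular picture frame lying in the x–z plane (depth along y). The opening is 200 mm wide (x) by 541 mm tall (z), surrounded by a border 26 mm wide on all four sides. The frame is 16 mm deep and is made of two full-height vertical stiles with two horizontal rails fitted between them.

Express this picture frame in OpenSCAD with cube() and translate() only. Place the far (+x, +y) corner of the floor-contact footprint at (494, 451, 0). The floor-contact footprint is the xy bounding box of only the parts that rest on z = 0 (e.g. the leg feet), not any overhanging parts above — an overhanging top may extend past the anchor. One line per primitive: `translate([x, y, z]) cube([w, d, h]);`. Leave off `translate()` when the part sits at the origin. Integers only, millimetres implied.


translate([242, 435, 0]) cube([26, 16, 593]);
translate([468, 435, 0]) cube([26, 16, 593]);
translate([268, 435, 0]) cube([200, 16, 26]);
translate([268, 435, 567]) cube([200, 16, 26]);


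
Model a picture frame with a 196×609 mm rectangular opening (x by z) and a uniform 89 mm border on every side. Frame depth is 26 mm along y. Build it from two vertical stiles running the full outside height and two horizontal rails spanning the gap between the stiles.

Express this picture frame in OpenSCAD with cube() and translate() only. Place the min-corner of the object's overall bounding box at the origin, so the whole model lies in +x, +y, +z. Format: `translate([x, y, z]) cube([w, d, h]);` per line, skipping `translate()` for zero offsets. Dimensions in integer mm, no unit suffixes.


cube([89, 26, 787]);
translate([285, 0, 0]) cube([89, 26, 787]);
translate([89, 0, 0]) cube([196, 26, 89]);
translate([89, 0, 698]) cube([196, 26, 89]);


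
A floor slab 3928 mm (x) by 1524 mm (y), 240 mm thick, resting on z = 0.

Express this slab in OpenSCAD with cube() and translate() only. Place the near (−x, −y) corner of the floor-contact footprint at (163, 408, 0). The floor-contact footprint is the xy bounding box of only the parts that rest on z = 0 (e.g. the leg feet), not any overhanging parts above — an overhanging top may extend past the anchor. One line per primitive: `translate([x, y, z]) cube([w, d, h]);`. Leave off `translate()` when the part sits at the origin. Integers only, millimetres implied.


translate([163, 408, 0]) cube([3928, 1524, 240]);


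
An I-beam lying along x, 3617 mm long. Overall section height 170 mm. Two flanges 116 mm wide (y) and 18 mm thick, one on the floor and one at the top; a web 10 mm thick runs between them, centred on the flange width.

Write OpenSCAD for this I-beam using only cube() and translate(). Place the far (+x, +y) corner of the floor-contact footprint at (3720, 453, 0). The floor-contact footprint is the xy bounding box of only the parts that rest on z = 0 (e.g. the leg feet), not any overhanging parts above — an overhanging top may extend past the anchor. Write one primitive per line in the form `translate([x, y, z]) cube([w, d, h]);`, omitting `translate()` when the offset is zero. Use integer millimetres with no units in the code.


translate([103, 337, 0]) cube([3617, 116, 18]);
translate([103, 390, 18]) cube([3617, 10, 134]);
translate([103, 337, 152]) cube([3617, 116, 18]);


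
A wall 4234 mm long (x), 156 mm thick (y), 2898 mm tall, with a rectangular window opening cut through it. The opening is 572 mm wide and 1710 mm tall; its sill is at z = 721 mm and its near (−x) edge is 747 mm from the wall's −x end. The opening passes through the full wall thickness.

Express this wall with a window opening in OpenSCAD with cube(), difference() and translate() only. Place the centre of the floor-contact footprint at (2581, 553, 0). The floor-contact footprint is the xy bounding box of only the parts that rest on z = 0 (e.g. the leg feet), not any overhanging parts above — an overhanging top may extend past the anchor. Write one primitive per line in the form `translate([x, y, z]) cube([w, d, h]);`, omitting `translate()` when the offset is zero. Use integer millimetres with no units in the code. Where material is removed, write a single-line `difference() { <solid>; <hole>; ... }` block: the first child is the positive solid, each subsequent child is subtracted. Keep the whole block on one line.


difference() { translate([464, 475, 0]) cube([4234, 156, 2898]); translate([1211, 475, 721]) cube([572, 156, 1710]); }


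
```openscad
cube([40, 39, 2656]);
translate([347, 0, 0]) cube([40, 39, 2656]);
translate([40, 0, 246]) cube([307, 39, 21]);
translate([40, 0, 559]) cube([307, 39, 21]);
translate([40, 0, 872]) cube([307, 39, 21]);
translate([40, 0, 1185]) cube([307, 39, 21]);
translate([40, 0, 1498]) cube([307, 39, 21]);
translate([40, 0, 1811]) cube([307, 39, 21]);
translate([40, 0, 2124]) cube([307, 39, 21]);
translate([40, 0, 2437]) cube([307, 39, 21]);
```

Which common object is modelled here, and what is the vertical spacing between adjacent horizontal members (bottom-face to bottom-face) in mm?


A ladder. The rung spacing is 313 mm.

Two tall 40×39 posts with 8 short bars between them — a ladder. Adjacent rungs sit at z = 246 and z = 559, so the spacing is 559 − 246 = 313 mm.


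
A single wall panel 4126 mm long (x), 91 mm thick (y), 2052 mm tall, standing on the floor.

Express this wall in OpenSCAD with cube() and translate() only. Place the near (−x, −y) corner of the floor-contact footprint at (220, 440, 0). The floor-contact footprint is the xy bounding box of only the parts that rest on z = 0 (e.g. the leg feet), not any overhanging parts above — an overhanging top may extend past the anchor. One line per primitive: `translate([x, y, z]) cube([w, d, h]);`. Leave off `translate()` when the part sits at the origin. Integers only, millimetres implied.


translate([220, 440, 0]) cube([4126, 91, 2052]);


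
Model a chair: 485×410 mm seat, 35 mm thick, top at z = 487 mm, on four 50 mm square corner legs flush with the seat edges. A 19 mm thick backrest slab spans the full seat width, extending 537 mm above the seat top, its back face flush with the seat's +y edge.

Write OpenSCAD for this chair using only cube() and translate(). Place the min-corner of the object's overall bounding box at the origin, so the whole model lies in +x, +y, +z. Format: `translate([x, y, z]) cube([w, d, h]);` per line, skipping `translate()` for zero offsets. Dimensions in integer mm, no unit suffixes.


translate([0, 0, 452]) cube([485, 410, 35]);
cube([50, 50, 452]);
translate([435, 0, 0]) cube([50, 50, 452]);
translate([0, 360, 0]) cube([50, 50, 452]);
translate([435, 360, 0]) cube([50, 50, 452]);
translate([0, 391, 487]) cube([485, 19, 537]);


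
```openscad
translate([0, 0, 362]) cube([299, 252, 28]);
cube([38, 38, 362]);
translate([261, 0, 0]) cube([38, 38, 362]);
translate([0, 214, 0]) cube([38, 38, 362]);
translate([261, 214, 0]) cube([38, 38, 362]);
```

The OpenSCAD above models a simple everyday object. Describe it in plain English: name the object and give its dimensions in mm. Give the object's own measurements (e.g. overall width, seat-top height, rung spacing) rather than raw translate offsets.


A simple wooden stool: a rectangular seat 299 mm (x) by 252 mm (y), 28 mm thick, top face at z = 390 mm, on four square legs, each 38×38 mm in cross-section. The legs rest on z = 0, each flush with a corner of the seat.


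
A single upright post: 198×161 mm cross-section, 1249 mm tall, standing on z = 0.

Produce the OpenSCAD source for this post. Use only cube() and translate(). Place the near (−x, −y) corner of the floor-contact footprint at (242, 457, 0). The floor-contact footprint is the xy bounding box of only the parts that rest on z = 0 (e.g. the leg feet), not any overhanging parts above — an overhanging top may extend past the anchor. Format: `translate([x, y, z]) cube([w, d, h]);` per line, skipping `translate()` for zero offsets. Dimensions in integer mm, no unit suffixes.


translate([242, 457, 0]) cube([198, 161, 1249]);
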